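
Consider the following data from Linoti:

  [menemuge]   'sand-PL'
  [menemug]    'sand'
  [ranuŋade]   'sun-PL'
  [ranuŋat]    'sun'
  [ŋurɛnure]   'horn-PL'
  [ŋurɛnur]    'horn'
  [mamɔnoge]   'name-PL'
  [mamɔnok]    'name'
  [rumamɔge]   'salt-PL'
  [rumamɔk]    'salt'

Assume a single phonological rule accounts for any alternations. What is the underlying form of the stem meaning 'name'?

/mamɔnok/

The stem for 'name' ends in [g] in [mamɔnoge] but [k] in [mamɔnok].
But 'sand' keeps [g] in both environments ([menemuge], [menemug]), so there is no rule changing /g/ to [k] in isolation.
The underlying segment must be /k/; voiceless stops become voiced between vowels, yielding [g] there.
The underlying form of 'name' is therefore /mamɔnok/.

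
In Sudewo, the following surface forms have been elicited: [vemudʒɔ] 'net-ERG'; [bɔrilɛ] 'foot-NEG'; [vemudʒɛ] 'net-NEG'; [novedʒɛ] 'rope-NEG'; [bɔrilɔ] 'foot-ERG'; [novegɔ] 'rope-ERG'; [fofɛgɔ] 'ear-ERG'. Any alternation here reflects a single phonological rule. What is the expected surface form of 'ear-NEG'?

In [novegɔ] and [novedʒɛ] the final segment of 'rope' alternates: [g] ~ [dʒ].
The stem 'net' ([vemudʒɔ], [vemudʒɛ]) shows [dʒ] unchanged in both environments, so [dʒ] cannot be basic with [g] derived before the ERG suffix.
The alternation reflects palatalization before a front vowel: /g/ becomes palato-alveolar [dʒ] before a front vowel. /g/ is underlying.
The one attested form of 'ear', [fofɛgɔ], shows underlying /fofɛg/. Applying the same rule before a front vowel gives [fofɛdʒɛ].

[fofɛdʒɛ]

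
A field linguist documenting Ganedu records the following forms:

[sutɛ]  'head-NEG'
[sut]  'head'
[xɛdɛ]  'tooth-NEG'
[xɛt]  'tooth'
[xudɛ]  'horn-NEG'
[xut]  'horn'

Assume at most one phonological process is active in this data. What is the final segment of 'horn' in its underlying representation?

/d/

In [xudɛ] and [xut] the final segment of 'horn' alternates: [d] ~ [t].
The stem 'head' ([sutɛ], [sut]) shows [t] unchanged in both environments, so [t] cannot be basic with [d] derived before the NEG suffix.
So /d/ is underlying, and a rule of word-final obstruent devoicing — voiced obstruents become voiceless word-finally — gives [t].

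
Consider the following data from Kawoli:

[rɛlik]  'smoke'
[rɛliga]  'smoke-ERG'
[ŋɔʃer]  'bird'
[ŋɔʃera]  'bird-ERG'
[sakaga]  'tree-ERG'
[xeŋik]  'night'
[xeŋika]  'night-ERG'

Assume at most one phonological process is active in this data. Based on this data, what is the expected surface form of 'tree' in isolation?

In [rɛlik] and [rɛliga] the final segment of 'smoke' alternates: [k] ~ [g].
But 'night' keeps [k] in both environments ([xeŋik], [xeŋika]), so there is no rule changing /k/ to [g] before the ERG suffix.
The alternation reflects word-final obstruent devoicing: voiced obstruents become voiceless word-finally. /g/ is underlying.
From [sakaga] the stem 'tree' is /sakag/; word-finally this yields [sakak].

[sakak]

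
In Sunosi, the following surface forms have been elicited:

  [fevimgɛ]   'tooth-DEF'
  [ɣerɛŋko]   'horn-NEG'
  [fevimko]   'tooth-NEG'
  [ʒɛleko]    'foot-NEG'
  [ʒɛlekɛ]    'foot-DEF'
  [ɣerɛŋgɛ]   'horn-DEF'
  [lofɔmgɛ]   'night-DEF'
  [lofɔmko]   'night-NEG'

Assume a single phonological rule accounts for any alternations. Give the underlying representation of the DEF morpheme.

The DEF morpheme has two allomorphs, [-gɛ] and [-kɛ].
By contrast the NEG suffix keeps its initial [k] throughout — that segment must be underlying.
The DEF suffix is therefore /-gɛ/ underlyingly, with post-vocalic devoicing: voiced stops become voiceless after a vowel.

/-gɛ/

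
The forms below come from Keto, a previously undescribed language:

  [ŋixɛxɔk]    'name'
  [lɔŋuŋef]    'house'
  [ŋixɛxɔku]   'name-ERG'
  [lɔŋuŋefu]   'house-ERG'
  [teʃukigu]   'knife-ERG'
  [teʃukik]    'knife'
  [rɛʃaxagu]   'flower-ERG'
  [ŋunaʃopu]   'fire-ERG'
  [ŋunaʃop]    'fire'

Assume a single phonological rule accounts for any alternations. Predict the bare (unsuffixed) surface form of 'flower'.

[rɛʃaxak]

The root 'knife' surfaces as [teʃukigu] and [teʃukik], with a stem-final [g] ~ [k] alternation.
If /k/ were underlying and a rule turned it into [g] before the ERG suffix, 'name' would also alternate; but it has [k] in both [ŋixɛxɔku] and [ŋixɛxɔk].
The alternation reflects word-final obstruent devoicing: voiced obstruents become voiceless word-finally. /g/ is underlying.
From [rɛʃaxagu] the stem 'flower' is /rɛʃaxag/; word-finally this yields [rɛʃaxak].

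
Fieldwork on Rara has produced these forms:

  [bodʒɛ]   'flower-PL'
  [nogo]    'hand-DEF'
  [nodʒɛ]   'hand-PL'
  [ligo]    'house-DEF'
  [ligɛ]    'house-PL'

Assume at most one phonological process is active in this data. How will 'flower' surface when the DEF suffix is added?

[bogo]

In [nogo] and [nodʒɛ] the final segment of 'hand' alternates: [g] ~ [dʒ].
The stem 'house' ([ligo], [ligɛ]) shows [g] unchanged in both environments, so [g] cannot be basic with [dʒ] derived before the PL suffix.
Therefore /dʒ/ is basic and [g] is derived by depalatalization (palato-alveolar /dʒ/ becomes [g] when no front vowel follows).
From [bodʒɛ] the stem 'flower' is /bodʒ/; when no front vowel follows this yields [bogo].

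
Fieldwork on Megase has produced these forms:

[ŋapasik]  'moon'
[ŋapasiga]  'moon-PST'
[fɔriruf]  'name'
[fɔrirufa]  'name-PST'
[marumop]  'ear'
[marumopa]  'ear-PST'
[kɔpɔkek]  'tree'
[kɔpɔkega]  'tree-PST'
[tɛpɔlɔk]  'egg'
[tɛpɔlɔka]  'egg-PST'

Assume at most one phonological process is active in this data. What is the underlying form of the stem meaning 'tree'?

/kɔpɔkeg/

The stem for 'tree' ends in [k] in [kɔpɔkek] but [g] in [kɔpɔkega].
The stem 'egg' ([tɛpɔlɔk], [tɛpɔlɔka]) shows [k] unchanged in both environments, so [k] cannot be basic with [g] derived before the PST suffix.
The underlying segment must be /g/; voiced obstruents become voiceless word-finally, yielding [k] there.
So 'tree' = /kɔpɔkeg/.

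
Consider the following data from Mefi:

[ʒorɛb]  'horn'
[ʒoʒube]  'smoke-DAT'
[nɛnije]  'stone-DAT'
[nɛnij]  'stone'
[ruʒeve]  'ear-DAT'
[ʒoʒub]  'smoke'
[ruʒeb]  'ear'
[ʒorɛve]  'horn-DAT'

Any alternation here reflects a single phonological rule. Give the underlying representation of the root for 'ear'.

/ruʒev/

'ear' shows [b] ~ [v] at the end of the stem ([ruʒeb] vs [ruʒeve]).
Compare 'smoke', with invariant [b] in [ʒoʒub] and [ʒoʒube]: an analysis with underlying /b/ and a rule producing [v] before the DAT suffix would wrongly predict alternation here too.
The alternation reflects word-final hardening: voiced fricatives become stops word-finally. /v/ is underlying.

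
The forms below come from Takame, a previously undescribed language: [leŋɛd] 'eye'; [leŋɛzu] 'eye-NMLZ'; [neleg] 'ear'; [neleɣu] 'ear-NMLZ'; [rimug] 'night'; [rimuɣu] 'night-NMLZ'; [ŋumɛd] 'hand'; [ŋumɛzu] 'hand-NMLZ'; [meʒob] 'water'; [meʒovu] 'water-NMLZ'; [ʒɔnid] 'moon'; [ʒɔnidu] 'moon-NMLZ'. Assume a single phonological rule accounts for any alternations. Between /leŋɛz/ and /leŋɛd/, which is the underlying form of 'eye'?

The stem for 'eye' ends in [d] in [leŋɛd] but [z] in [leŋɛzu].
If /d/ were underlying and a rule turned it into [z] before the NMLZ suffix, 'moon' would also alternate; but it has [d] in both [ʒɔnid] and [ʒɔnidu].
So /z/ is underlying, and a rule of word-final hardening — voiced fricatives become stops word-finally — gives [d].

/leŋɛz/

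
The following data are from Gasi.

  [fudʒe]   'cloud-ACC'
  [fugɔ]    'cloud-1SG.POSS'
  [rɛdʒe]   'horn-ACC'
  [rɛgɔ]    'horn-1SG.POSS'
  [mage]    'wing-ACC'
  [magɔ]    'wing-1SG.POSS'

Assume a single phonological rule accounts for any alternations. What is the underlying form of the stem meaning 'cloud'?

/fudʒ/

In [fudʒe] and [fugɔ] the final segment of 'cloud' alternates: [dʒ] ~ [g].
But 'wing' keeps [g] in both environments ([mage], [magɔ]), so there is no rule changing /g/ to [dʒ] before the ACC suffix.
Therefore /dʒ/ is basic and [g] is derived by depalatalization (palato-alveolar /dʒ/ becomes [g] when no front vowel follows).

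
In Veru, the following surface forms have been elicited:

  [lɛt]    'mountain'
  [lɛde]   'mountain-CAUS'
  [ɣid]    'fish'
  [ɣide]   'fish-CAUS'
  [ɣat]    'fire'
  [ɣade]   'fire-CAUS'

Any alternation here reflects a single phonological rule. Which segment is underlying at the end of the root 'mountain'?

/t/

'mountain' shows [t] ~ [d] at the end of the stem ([lɛt] vs [lɛde]).
Compare 'fish', with invariant [d] in [ɣid] and [ɣide]: an analysis with underlying /d/ and a rule producing [t] in isolation would wrongly predict alternation here too.
The underlying segment must be /t/; voiceless stops become voiced between vowels, yielding [d] there.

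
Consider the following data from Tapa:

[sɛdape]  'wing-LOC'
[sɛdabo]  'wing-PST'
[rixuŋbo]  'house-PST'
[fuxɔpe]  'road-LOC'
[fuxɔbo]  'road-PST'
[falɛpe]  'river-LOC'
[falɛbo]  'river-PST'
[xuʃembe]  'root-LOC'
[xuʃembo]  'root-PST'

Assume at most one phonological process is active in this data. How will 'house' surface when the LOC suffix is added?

[rixuŋbe]

The LOC suffix surfaces as [-be] and [-pe], depending on the final segment of the stem.
The PST suffix, which begins with [b], is invariant after every stem; so [b] is not altered by any rule here.
The LOC suffix is therefore /-pe/ underlyingly, with post-nasal voicing: voiceless stops become voiced after a nasal.
After 'house', which ends in a nasal, the suffix surfaces as [-be], giving [rixuŋbe].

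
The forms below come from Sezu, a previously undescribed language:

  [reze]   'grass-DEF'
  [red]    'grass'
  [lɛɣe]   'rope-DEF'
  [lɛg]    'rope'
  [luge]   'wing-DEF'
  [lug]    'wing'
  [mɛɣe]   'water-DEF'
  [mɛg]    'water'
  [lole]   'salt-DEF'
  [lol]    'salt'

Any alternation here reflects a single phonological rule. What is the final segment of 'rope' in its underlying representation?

/ɣ/

The root 'rope' surfaces as [lɛɣe] and [lɛg], with a stem-final [ɣ] ~ [g] alternation.
Compare 'wing', with invariant [g] in [luge] and [lug]: an analysis with underlying /g/ and a rule producing [ɣ] before the DEF suffix would wrongly predict alternation here too.
So /ɣ/ is underlying, and a rule of word-final hardening — voiced fricatives become stops word-finally — gives [g].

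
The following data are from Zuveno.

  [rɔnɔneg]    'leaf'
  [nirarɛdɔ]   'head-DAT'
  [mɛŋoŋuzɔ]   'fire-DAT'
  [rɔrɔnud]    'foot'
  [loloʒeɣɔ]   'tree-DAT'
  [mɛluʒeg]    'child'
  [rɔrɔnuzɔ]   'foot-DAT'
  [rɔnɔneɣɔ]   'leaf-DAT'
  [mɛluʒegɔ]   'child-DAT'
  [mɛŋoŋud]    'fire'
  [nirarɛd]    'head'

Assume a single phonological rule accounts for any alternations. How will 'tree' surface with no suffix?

[loloʒeg]

'leaf' shows [g] ~ [ɣ] at the end of the stem ([rɔnɔneg] vs [rɔnɔneɣɔ]).
Compare 'child', with invariant [g] in [mɛluʒeg] and [mɛluʒegɔ]: an analysis with underlying /g/ and a rule producing [ɣ] before the DAT suffix would wrongly predict alternation here too.
The alternation reflects word-final hardening: voiced fricatives become stops word-finally. /ɣ/ is underlying.
From [loloʒeɣɔ] the stem 'tree' is /loloʒeɣ/; word-finally this yields [loloʒeg].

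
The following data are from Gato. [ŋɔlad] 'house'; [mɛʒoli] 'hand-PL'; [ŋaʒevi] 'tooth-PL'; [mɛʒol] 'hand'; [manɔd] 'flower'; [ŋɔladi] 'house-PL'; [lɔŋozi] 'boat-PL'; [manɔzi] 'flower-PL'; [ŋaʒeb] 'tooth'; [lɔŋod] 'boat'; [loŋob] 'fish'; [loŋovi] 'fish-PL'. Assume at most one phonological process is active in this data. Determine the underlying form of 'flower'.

/manɔz/

'flower' shows [z] ~ [d] at the end of the stem ([manɔzi] vs [manɔd]).
But 'house' keeps [d] in both environments ([ŋɔladi], [ŋɔlad]), so there is no rule changing /d/ to [z] before the PL suffix.
The underlying segment must be /z/; voiced fricatives become stops word-finally, yielding [d] there.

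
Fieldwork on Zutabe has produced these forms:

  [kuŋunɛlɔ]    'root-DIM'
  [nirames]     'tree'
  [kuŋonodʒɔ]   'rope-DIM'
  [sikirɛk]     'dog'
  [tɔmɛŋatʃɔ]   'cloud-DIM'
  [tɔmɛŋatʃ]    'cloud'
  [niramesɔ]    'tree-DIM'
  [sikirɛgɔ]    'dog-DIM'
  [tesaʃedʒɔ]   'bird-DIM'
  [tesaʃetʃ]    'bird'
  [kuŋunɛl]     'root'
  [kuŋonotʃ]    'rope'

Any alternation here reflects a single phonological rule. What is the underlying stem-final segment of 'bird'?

/dʒ/

The stem for 'bird' ends in [dʒ] in [tesaʃedʒɔ] but [tʃ] in [tesaʃetʃ].
Compare 'cloud', with invariant [tʃ] in [tɔmɛŋatʃɔ] and [tɔmɛŋatʃ]: an analysis with underlying /tʃ/ and a rule producing [dʒ] before the DIM suffix would wrongly predict alternation here too.
The underlying segment must be /dʒ/; voiced obstruents become voiceless word-finally, yielding [tʃ] there.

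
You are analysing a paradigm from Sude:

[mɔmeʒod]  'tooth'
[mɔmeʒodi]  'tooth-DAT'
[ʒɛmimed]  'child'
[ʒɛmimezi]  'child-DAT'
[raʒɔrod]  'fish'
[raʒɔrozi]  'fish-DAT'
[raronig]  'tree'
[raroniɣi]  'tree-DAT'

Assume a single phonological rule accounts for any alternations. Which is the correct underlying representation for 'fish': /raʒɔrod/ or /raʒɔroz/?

/raʒɔroz/

'fish' shows [d] ~ [z] at the end of the stem ([raʒɔrod] vs [raʒɔrozi]).
Compare 'tooth', with invariant [d] in [mɔmeʒod] and [mɔmeʒodi]: an analysis with underlying /d/ and a rule producing [z] before the DAT suffix would wrongly predict alternation here too.
The underlying segment must be /z/; voiced fricatives become stops word-finally, yielding [d] there.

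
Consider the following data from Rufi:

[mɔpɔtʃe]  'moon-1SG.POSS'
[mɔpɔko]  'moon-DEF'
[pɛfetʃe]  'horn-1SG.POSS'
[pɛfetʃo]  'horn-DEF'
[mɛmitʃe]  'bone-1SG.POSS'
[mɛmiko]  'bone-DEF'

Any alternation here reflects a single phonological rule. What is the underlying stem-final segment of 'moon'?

/k/

In [mɔpɔtʃe] and [mɔpɔko] the final segment of 'moon' alternates: [tʃ] ~ [k].
Compare 'horn', with invariant [tʃ] in [pɛfetʃe] and [pɛfetʃo]: an analysis with underlying /tʃ/ and a rule producing [k] before the DEF suffix would wrongly predict alternation here too.
Therefore /k/ is basic and [tʃ] is derived by palatalization before a front vowel (/k/ becomes palato-alveolar [tʃ] before a front vowel).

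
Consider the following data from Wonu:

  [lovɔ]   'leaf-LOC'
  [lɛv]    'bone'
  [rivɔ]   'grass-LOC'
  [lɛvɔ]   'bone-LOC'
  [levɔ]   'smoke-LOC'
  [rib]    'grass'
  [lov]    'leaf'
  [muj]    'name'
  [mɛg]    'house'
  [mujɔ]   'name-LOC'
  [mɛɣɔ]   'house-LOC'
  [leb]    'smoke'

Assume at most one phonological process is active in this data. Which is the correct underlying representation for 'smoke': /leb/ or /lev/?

The stem for 'smoke' ends in [v] in [levɔ] but [b] in [leb].
The stem 'leaf' ([lovɔ], [lov]) shows [v] unchanged in both environments, so [v] cannot be basic with [b] derived in isolation.
The underlying segment must be /b/; voiced stops become fricatives between vowels, yielding [v] there.

/leb/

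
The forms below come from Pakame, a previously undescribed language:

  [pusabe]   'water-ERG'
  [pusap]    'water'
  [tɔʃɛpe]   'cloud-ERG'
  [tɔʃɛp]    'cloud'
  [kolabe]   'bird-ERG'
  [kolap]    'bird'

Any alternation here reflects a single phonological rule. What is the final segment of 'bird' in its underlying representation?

/b/

In [kolabe] and [kolap] the final segment of 'bird' alternates: [b] ~ [p].
Compare 'cloud', with invariant [p] in [tɔʃɛpe] and [tɔʃɛp]: an analysis with underlying /p/ and a rule producing [b] before the ERG suffix would wrongly predict alternation here too.
The underlying segment must be /b/; voiced obstruents become voiceless word-finally, yielding [p] there.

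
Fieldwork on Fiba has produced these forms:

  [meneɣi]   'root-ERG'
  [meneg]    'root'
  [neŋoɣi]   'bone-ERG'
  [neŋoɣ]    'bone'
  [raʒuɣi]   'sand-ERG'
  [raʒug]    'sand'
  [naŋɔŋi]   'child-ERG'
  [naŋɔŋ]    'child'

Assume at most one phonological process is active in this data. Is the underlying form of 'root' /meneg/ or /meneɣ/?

/meneg/

The root 'root' surfaces as [meneɣi] and [meneg], with a stem-final [ɣ] ~ [g] alternation.
But 'bone' keeps [ɣ] in both environments ([neŋoɣi], [neŋoɣ]), so there is no rule changing /ɣ/ to [g] in isolation.
So /g/ is underlying, and a rule of intervocalic spirantization — voiced stops become fricatives between vowels — gives [ɣ].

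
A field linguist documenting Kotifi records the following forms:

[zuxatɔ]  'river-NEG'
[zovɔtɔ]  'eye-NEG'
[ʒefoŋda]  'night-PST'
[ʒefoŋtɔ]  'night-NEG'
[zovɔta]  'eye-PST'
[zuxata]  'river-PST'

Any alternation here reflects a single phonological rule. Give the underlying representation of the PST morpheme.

The PST suffix surfaces as [-da] and [-ta], depending on the final segment of the stem.
By contrast the NEG suffix keeps its initial [t] throughout — that segment must be underlying.
So the underlying form is /-da/, and voiced stops become voiceless after a vowel.

/-da/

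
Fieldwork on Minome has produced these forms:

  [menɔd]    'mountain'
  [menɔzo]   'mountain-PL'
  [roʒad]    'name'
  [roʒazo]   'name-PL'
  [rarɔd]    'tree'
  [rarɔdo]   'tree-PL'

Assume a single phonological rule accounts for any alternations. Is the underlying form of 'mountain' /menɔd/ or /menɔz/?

/menɔz/

The stem for 'mountain' ends in [d] in [menɔd] but [z] in [menɔzo].
But 'tree' keeps [d] in both environments ([rarɔd], [rarɔdo]), so there is no rule changing /d/ to [z] before the PL suffix.
The alternation reflects word-final hardening: voiced fricatives become stops word-finally. /z/ is underlying.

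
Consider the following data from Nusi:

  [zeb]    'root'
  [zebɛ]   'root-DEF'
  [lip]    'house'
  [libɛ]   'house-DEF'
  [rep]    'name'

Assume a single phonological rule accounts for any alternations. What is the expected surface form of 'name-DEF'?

The stem for 'house' ends in [p] in [lip] but [b] in [libɛ].
The stem 'root' ([zeb], [zebɛ]) shows [b] unchanged in both environments, so [b] cannot be basic with [p] derived in isolation.
So /p/ is underlying, and a rule of intervocalic voicing — voiceless stops become voiced between vowels — gives [b].
From [rep] the stem 'name' is /rep/; between vowels this yields [rebɛ].

[rebɛ]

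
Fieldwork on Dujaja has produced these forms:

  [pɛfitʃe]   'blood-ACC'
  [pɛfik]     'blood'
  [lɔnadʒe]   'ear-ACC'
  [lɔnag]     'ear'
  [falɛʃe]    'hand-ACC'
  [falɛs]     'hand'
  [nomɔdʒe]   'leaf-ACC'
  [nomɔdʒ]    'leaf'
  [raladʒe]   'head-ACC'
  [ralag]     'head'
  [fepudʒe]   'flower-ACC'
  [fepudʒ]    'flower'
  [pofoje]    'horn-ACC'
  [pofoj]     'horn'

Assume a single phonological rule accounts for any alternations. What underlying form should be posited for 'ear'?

'ear' shows [dʒ] ~ [g] at the end of the stem ([lɔnadʒe] vs [lɔnag]).
Compare 'leaf', with invariant [dʒ] in [nomɔdʒe] and [nomɔdʒ]: an analysis with underlying /dʒ/ and a rule producing [g] in isolation would wrongly predict alternation here too.
The alternation reflects palatalization before a front vowel: /k/, /g/ and /s/ become palato-alveolar [tʃ], [dʒ] and [ʃ] before a front vowel. /g/ is underlying.
So 'ear' = /lɔnag/.

/lɔnag/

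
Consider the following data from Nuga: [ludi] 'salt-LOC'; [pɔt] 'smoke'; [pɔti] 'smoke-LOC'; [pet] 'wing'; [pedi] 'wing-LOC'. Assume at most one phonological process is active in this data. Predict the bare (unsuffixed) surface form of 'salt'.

The root 'wing' surfaces as [pet] and [pedi], with a stem-final [t] ~ [d] alternation.
Compare 'smoke', with invariant [t] in [pɔt] and [pɔti]: an analysis with underlying /t/ and a rule producing [d] before the LOC suffix would wrongly predict alternation here too.
So /d/ is underlying, and a rule of word-final obstruent devoicing — voiced obstruents become voiceless word-finally — gives [t].
From [ludi] the stem 'salt' is /lud/; word-finally this yields [lut].

[lut]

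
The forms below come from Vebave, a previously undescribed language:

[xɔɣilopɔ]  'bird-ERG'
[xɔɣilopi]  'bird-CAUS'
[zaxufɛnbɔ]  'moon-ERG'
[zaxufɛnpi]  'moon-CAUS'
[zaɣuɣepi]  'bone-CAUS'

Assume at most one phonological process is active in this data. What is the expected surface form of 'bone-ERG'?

[zaɣuɣepɔ]

The ERG morpheme has two allomorphs, [-bɔ] and [-pɔ].
By contrast the CAUS suffix keeps its initial [p] throughout — that segment must be underlying.
So the underlying form is /-bɔ/, and voiced stops become voiceless after a vowel.
After 'bone', which ends in a vowel, the suffix surfaces as [-pɔ], giving [zaɣuɣepɔ].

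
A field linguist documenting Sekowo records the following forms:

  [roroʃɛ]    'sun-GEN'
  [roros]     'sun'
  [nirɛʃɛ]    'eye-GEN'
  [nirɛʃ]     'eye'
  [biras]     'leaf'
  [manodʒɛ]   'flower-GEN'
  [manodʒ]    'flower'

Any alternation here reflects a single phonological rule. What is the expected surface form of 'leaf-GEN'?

[biraʃɛ]

The root 'sun' surfaces as [roroʃɛ] and [roros], with a stem-final [ʃ] ~ [s] alternation.
Compare 'eye', with invariant [ʃ] in [nirɛʃɛ] and [nirɛʃ]: an analysis with underlying /ʃ/ and a rule producing [s] in isolation would wrongly predict alternation here too.
The underlying segment must be /s/; /s/ becomes palato-alveolar [ʃ] before a front vowel, yielding [ʃ] there.
The one attested form of 'leaf', [biras], shows underlying /biras/. Applying the same rule before a front vowel gives [biraʃɛ].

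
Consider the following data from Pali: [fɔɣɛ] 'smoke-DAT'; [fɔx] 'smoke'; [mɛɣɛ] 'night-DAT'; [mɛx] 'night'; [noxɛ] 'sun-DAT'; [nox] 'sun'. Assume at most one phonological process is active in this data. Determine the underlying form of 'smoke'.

'smoke' shows [ɣ] ~ [x] at the end of the stem ([fɔɣɛ] vs [fɔx]).
The stem 'sun' ([noxɛ], [nox]) shows [x] unchanged in both environments, so [x] cannot be basic with [ɣ] derived before the DAT suffix.
The alternation reflects word-final obstruent devoicing: voiced obstruents become voiceless word-finally. /ɣ/ is underlying.

/fɔɣ/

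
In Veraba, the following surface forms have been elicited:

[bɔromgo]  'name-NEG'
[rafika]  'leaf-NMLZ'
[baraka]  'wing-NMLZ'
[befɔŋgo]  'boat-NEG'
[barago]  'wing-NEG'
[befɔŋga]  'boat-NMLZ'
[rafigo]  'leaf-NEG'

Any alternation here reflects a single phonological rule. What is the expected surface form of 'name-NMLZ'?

The NMLZ morpheme has two allomorphs, [-ga] and [-ka].
The NEG suffix, which begins with [g], is invariant after every stem; so [g] is not altered by any rule here.
So the underlying form is /-ka/, and voiceless stops become voiced after a nasal.
After 'name', which ends in a nasal, the suffix surfaces as [-ga], giving [bɔromga].

[bɔromga]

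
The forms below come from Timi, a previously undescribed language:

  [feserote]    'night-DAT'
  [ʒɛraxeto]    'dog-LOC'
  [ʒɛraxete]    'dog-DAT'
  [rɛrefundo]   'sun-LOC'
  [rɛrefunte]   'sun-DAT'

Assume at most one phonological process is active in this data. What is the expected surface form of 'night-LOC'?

[feseroto]

The LOC morpheme has two allomorphs, [-do] and [-to].
By contrast the DAT suffix keeps its initial [t] throughout — that segment must be underlying.
So the underlying form is /-do/, and voiced stops become voiceless after a vowel.
After 'night', which ends in a vowel, the suffix surfaces as [-to], giving [feseroto].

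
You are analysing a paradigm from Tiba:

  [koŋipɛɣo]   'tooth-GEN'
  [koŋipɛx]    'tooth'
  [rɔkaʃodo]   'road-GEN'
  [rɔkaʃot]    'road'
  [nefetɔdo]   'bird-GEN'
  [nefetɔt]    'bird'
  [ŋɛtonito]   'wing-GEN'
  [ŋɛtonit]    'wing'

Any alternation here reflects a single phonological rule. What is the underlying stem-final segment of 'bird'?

The stem for 'bird' ends in [d] in [nefetɔdo] but [t] in [nefetɔt].
Compare 'wing', with invariant [t] in [ŋɛtonito] and [ŋɛtonit]: an analysis with underlying /t/ and a rule producing [d] before the GEN suffix would wrongly predict alternation here too.
The underlying segment must be /d/; voiced obstruents become voiceless word-finally, yielding [t] there.

/d/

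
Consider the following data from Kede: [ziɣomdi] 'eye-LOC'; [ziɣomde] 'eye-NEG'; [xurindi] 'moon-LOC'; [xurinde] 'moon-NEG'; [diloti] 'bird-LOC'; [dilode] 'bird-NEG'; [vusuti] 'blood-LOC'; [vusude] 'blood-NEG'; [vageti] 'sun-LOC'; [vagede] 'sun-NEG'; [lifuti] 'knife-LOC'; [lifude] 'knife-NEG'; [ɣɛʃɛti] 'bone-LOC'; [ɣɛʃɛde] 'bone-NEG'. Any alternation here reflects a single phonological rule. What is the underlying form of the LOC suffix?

The LOC morpheme has two allomorphs, [-di] and [-ti].
By contrast the NEG suffix keeps its initial [d] throughout — that segment must be underlying.
So the underlying form is /-ti/, and voiceless stops become voiced after a nasal.

/-ti/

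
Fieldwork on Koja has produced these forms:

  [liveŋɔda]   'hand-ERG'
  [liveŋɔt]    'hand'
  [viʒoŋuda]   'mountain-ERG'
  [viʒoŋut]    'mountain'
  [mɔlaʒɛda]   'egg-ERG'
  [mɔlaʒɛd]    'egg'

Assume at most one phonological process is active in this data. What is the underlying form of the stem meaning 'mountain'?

In [viʒoŋuda] and [viʒoŋut] the final segment of 'mountain' alternates: [d] ~ [t].
If /d/ were underlying and a rule turned it into [t] in isolation, 'egg' would also alternate; but it has [d] in both [mɔlaʒɛda] and [mɔlaʒɛd].
Therefore /t/ is basic and [d] is derived by intervocalic voicing (voiceless stops become voiced between vowels).

/viʒoŋut/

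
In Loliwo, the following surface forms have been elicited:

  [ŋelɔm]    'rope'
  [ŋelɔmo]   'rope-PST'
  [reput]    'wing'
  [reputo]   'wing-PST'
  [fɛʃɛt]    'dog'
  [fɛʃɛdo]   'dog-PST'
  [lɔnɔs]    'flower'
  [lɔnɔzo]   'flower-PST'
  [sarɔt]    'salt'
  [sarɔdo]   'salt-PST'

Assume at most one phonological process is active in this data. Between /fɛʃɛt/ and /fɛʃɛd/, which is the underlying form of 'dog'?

The root 'dog' surfaces as [fɛʃɛt] and [fɛʃɛdo], with a stem-final [t] ~ [d] alternation.
The stem 'wing' ([reput], [reputo]) shows [t] unchanged in both environments, so [t] cannot be basic with [d] derived before the PST suffix.
The underlying segment must be /d/; voiced obstruents become voiceless word-finally, yielding [t] there.

/fɛʃɛd/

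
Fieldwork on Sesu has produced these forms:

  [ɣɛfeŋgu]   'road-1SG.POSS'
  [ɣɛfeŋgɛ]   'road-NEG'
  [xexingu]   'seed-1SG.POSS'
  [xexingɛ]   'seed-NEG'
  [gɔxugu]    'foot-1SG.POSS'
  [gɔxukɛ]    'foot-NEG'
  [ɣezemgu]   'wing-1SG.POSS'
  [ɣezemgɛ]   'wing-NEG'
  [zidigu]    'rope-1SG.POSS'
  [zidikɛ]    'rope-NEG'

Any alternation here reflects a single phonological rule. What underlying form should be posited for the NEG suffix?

/-kɛ/

The NEG suffix surfaces as [-gɛ] and [-kɛ], depending on the final segment of the stem.
The 1SG.POSS suffix, which begins with [g], is invariant after every stem; so [g] is not altered by any rule here.
The NEG suffix is therefore /-kɛ/ underlyingly, with post-nasal voicing: voiceless stops become voiced after a nasal.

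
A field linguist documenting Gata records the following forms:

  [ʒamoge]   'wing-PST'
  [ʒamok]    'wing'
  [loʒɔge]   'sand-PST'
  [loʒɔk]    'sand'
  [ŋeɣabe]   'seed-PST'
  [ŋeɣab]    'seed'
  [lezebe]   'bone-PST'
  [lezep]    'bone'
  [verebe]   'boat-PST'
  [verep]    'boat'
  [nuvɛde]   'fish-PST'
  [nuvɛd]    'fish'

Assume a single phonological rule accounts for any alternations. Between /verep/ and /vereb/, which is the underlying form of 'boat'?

/verep/

'boat' shows [b] ~ [p] at the end of the stem ([verebe] vs [verep]).
But 'seed' keeps [b] in both environments ([ŋeɣabe], [ŋeɣab]), so there is no rule changing /b/ to [p] in isolation.
The underlying segment must be /p/; voiceless stops become voiced between vowels, yielding [b] there.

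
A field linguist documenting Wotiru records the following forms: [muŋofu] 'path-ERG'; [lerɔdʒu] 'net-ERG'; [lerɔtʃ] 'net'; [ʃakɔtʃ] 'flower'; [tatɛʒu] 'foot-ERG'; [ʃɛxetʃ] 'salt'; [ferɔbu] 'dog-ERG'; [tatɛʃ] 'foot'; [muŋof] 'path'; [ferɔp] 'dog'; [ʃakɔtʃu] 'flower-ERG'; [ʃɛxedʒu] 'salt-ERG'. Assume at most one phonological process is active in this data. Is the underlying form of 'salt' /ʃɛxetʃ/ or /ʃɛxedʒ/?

The root 'salt' surfaces as [ʃɛxetʃ] and [ʃɛxedʒu], with a stem-final [tʃ] ~ [dʒ] alternation.
Compare 'flower', with invariant [tʃ] in [ʃakɔtʃ] and [ʃakɔtʃu]: an analysis with underlying /tʃ/ and a rule producing [dʒ] before the ERG suffix would wrongly predict alternation here too.
The alternation reflects word-final obstruent devoicing: voiced obstruents become voiceless word-finally. /dʒ/ is underlying.

/ʃɛxedʒ/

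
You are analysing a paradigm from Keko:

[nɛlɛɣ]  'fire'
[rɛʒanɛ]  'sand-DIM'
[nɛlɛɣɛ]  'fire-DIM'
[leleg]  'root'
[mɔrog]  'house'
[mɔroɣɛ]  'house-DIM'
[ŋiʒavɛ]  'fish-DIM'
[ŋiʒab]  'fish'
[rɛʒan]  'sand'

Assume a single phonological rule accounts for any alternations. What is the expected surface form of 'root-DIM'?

The stem for 'house' ends in [ɣ] in [mɔroɣɛ] but [g] in [mɔrog].
If /ɣ/ were underlying and a rule turned it into [g] in isolation, 'fire' would also alternate; but it has [ɣ] in both [nɛlɛɣɛ] and [nɛlɛɣ].
The underlying segment must be /g/; voiced stops become fricatives between vowels, yielding [ɣ] there.
The one attested form of 'root', [leleg], shows underlying /leleg/. Applying the same rule between vowels gives [leleɣɛ].

[leleɣɛ]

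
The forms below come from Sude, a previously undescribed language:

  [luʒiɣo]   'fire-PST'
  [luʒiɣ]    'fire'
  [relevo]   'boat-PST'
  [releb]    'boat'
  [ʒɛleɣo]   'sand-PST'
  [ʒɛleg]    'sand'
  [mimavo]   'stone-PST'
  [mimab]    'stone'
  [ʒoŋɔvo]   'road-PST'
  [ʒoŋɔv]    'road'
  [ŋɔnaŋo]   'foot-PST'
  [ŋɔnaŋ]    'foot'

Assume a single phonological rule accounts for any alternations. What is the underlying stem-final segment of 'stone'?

/b/

In [mimavo] and [mimab] the final segment of 'stone' alternates: [v] ~ [b].
Compare 'road', with invariant [v] in [ʒoŋɔvo] and [ʒoŋɔv]: an analysis with underlying /v/ and a rule producing [b] in isolation would wrongly predict alternation here too.
The underlying segment must be /b/; voiced stops become fricatives between vowels, yielding [v] there.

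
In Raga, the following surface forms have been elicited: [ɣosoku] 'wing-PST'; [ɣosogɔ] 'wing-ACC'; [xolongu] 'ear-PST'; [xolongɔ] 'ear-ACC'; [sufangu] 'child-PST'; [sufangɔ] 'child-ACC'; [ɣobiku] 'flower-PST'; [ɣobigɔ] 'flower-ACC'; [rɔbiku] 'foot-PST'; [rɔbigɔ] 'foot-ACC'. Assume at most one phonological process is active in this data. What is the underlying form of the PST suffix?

/-ku/

The PST suffix surfaces as [-gu] and [-ku], depending on the final segment of the stem.
By contrast the ACC suffix keeps its initial [g] throughout — that segment must be underlying.
So the underlying form is /-ku/, and voiceless stops become voiced after a nasal.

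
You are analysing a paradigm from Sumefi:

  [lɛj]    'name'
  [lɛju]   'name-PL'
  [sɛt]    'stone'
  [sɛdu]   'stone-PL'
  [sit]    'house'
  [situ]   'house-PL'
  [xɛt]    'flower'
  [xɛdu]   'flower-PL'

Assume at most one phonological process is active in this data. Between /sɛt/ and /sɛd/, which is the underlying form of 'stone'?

The root 'stone' surfaces as [sɛt] and [sɛdu], with a stem-final [t] ~ [d] alternation.
The stem 'house' ([sit], [situ]) shows [t] unchanged in both environments, so [t] cannot be basic with [d] derived before the PL suffix.
So /d/ is underlying, and a rule of word-final obstruent devoicing — voiced obstruents become voiceless word-finally — gives [t].

/sɛd/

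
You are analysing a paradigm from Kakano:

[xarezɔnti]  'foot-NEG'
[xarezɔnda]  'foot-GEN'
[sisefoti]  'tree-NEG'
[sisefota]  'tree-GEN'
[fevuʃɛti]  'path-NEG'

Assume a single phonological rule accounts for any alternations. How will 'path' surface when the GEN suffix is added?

[fevuʃɛta]

The GEN suffix surfaces as [-da] and [-ta], depending on the final segment of the stem.
The NEG suffix, which begins with [t], is invariant after every stem; so [t] is not altered by any rule here.
So the underlying form is /-da/, and voiced stops become voiceless after a vowel.
After 'path', which ends in a vowel, the suffix surfaces as [-ta], giving [fevuʃɛta].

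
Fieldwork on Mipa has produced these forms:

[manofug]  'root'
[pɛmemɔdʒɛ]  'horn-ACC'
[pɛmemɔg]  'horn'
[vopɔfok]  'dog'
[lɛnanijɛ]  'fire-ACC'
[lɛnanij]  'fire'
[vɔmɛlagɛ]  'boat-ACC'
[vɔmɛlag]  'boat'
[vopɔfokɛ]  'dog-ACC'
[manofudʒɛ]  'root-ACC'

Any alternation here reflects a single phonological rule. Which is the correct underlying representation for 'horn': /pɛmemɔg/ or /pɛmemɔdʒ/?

In [pɛmemɔdʒɛ] and [pɛmemɔg] the final segment of 'horn' alternates: [dʒ] ~ [g].
If /g/ were underlying and a rule turned it into [dʒ] before the ACC suffix, 'boat' would also alternate; but it has [g] in both [vɔmɛlagɛ] and [vɔmɛlag].
So /dʒ/ is underlying, and a rule of depalatalization — palato-alveolar /dʒ/ becomes [g] when no front vowel follows — gives [g].

/pɛmemɔdʒ/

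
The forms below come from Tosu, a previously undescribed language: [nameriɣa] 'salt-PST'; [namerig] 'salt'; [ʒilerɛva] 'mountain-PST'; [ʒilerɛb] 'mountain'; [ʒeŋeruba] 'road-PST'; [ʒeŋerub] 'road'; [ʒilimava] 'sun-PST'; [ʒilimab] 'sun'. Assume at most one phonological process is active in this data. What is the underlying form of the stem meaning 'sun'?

/ʒilimav/

In [ʒilimava] and [ʒilimab] the final segment of 'sun' alternates: [v] ~ [b].
But 'road' keeps [b] in both environments ([ʒeŋeruba], [ʒeŋerub]), so there is no rule changing /b/ to [v] before the PST suffix.
The underlying segment must be /v/; voiced fricatives become stops word-finally, yielding [b] there.
Hence 'sun' is /ʒilimav/ underlyingly.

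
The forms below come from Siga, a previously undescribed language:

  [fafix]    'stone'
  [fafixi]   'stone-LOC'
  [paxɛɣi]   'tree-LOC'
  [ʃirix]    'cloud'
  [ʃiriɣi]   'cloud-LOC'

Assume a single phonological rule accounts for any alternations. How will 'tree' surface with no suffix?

'cloud' shows [x] ~ [ɣ] at the end of the stem ([ʃirix] vs [ʃiriɣi]).
But 'stone' keeps [x] in both environments ([fafix], [fafixi]), so there is no rule changing /x/ to [ɣ] before the LOC suffix.
The alternation reflects word-final obstruent devoicing: voiced obstruents become voiceless word-finally. /ɣ/ is underlying.
The one attested form of 'tree', [paxɛɣi], shows underlying /paxɛɣ/. Applying the same rule word-finally gives [paxɛx].

[paxɛx]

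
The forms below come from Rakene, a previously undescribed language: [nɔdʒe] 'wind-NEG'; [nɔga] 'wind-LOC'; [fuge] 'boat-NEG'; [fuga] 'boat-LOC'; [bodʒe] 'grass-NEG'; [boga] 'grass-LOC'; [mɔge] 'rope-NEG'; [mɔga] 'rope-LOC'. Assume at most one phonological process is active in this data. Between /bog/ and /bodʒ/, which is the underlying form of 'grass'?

'grass' shows [dʒ] ~ [g] at the end of the stem ([bodʒe] vs [boga]).
But 'rope' keeps [g] in both environments ([mɔge], [mɔga]), so there is no rule changing /g/ to [dʒ] before the NEG suffix.
Therefore /dʒ/ is basic and [g] is derived by depalatalization (palato-alveolar /dʒ/ becomes [g] when no front vowel follows).

/bodʒ/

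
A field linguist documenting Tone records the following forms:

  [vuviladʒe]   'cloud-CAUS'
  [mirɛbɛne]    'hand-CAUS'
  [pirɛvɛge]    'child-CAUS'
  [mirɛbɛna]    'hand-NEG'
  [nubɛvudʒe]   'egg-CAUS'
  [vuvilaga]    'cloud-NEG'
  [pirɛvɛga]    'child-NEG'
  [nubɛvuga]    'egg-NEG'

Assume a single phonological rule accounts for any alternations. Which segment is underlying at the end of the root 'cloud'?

/dʒ/

The root 'cloud' surfaces as [vuvilaga] and [vuviladʒe], with a stem-final [g] ~ [dʒ] alternation.
The stem 'child' ([pirɛvɛga], [pirɛvɛge]) shows [g] unchanged in both environments, so [g] cannot be basic with [dʒ] derived before the CAUS suffix.
Therefore /dʒ/ is basic and [g] is derived by depalatalization (palato-alveolar /dʒ/ becomes [g] when no front vowel follows).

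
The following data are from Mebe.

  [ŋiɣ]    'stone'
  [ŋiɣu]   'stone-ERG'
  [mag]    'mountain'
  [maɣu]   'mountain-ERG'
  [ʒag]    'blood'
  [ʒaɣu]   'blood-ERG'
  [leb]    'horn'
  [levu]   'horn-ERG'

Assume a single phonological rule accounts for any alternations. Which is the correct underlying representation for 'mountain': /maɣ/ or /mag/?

/mag/

'mountain' shows [g] ~ [ɣ] at the end of the stem ([mag] vs [maɣu]).
If /ɣ/ were underlying and a rule turned it into [g] in isolation, 'stone' would also alternate; but it has [ɣ] in both [ŋiɣ] and [ŋiɣu].
The underlying segment must be /g/; voiced stops become fricatives between vowels, yielding [ɣ] there.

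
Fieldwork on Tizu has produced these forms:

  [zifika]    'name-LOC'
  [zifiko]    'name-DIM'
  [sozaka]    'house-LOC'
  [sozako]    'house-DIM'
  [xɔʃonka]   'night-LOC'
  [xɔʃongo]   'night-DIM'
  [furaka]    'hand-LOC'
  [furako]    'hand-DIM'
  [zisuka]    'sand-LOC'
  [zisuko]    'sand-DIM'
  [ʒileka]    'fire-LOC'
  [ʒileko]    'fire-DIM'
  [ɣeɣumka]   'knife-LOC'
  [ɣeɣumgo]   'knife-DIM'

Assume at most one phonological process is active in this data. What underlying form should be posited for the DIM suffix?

/-go/

The DIM suffix surfaces as [-go] and [-ko], depending on the final segment of the stem.
By contrast the LOC suffix keeps its initial [k] throughout — that segment must be underlying.
The DIM suffix is therefore /-go/ underlyingly, with post-vocalic devoicing: voiced stops become voiceless after a vowel.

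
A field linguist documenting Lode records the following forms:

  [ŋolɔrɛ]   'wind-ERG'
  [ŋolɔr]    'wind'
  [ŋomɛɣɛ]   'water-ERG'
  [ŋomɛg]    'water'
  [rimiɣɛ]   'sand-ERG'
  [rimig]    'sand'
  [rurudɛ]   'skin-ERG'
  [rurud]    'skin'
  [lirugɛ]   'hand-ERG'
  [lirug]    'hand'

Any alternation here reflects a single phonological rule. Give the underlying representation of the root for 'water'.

/ŋomɛɣ/

The root 'water' surfaces as [ŋomɛɣɛ] and [ŋomɛg], with a stem-final [ɣ] ~ [g] alternation.
If /g/ were underlying and a rule turned it into [ɣ] before the ERG suffix, 'hand' would also alternate; but it has [g] in both [lirugɛ] and [lirug].
The alternation reflects word-final hardening: voiced fricatives become stops word-finally. /ɣ/ is underlying.
The underlying form of 'water' is therefore /ŋomɛɣ/.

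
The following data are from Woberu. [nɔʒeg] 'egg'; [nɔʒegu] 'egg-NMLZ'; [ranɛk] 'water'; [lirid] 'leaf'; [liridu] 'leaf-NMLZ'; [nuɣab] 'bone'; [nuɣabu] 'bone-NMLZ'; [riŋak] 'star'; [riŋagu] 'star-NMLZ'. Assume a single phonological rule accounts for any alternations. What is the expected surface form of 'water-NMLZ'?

'star' shows [k] ~ [g] at the end of the stem ([riŋak] vs [riŋagu]).
If /g/ were underlying and a rule turned it into [k] in isolation, 'egg' would also alternate; but it has [g] in both [nɔʒeg] and [nɔʒegu].
So /k/ is underlying, and a rule of intervocalic voicing — voiceless stops become voiced between vowels — gives [g].
The one attested form of 'water', [ranɛk], shows underlying /ranɛk/. Applying the same rule between vowels gives [ranɛgu].

[ranɛgu]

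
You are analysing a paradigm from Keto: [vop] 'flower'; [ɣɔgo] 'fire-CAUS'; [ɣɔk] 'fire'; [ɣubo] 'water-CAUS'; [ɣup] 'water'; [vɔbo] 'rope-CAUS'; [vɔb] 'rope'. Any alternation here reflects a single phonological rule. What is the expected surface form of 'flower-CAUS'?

[vobo]

'water' shows [b] ~ [p] at the end of the stem ([ɣubo] vs [ɣup]).
The stem 'rope' ([vɔbo], [vɔb]) shows [b] unchanged in both environments, so [b] cannot be basic with [p] derived in isolation.
The underlying segment must be /p/; voiceless stops become voiced between vowels, yielding [b] there.
From [vop] the stem 'flower' is /vop/; between vowels this yields [vobo].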